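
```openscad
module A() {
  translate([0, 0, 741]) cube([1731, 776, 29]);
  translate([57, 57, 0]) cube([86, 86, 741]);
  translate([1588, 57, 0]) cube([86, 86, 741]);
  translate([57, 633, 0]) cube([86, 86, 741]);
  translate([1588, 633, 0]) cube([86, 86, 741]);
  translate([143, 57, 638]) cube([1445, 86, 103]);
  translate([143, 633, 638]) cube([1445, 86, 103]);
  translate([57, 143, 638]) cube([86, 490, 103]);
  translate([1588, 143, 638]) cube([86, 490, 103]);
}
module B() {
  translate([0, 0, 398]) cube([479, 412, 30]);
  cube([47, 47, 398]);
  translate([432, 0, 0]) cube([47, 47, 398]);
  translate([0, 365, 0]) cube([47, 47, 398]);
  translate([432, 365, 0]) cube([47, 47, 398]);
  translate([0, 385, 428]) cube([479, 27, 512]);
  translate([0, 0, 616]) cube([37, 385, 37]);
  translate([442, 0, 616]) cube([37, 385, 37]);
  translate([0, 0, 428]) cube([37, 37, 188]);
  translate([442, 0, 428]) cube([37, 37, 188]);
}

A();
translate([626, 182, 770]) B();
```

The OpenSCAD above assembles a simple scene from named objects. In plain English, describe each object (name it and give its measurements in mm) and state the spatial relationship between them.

A is a table with a 1731×776 mm rectangular top, 29 mm thick, top surface at z = 770 mm, supported by four 86×86 mm square legs, each inset 57 mm from the nearest pair of top edges, running from the floor. Four apron rails, 86 mm thick and 103 mm tall, run between adjacent legs with their top edges flush with the underside of the top and their outer faces flush with the legs' outer faces.

B is a chair. The seat is a 479×412×30 mm slab with its top at z = 428 mm, on four 47×47 mm corner legs (flush with the seat edges, standing on z = 0). A flat backrest 27 mm thick, 512 mm tall, spans the full seat width and rises from the seat top along its +y edge, rear face flush with the rear of the seat. Two armrests of 37×37 mm section run along each side from the seat's front edge to the front of the backrest, top faces 225 mm above the seat top and outer faces flush with the seat's x-edges; a 37×37 mm post under the front of each armrest stands on the seat at the front corner.

The chair is on top of the table, centred.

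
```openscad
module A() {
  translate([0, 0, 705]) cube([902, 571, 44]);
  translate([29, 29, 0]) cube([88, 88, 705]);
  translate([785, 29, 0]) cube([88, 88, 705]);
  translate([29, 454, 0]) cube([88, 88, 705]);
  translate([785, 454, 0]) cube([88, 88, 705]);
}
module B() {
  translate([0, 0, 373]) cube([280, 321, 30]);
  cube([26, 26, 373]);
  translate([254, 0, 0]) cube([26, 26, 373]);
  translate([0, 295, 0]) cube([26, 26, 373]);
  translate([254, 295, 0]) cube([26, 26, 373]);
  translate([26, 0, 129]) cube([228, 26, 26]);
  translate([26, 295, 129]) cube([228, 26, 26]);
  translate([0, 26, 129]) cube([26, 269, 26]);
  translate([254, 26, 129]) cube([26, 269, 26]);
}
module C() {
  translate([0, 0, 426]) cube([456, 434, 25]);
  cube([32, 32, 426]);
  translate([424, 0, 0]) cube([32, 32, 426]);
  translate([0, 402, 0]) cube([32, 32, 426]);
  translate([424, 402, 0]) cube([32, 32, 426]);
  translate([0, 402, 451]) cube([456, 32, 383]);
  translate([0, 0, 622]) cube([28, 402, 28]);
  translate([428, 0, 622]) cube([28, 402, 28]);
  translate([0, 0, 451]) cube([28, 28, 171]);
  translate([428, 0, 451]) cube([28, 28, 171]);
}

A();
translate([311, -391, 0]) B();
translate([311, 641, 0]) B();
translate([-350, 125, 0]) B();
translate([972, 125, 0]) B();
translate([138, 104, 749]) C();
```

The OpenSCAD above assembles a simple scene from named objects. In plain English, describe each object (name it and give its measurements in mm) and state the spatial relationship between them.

A is a table: top 902 mm (x) × 571 mm (y), 44 mm thick, upper face at z = 749 mm, on four 88×88 mm square legs, each inset 29 mm from the nearest pair of top edges, running from z = 0 to the bottom of the top.

B is a four-legged stool. The seat is a 280×321×30 mm slab whose top surface is at z = 403 mm; four square legs, each 26×26 mm in cross-section, run from the floor (z = 0) to the underside of the seat, each flush with a corner of the seat. Four stretchers, 26 mm wide and 26 mm tall, connect adjacent legs with their undersides at z = 129 mm, each running between the inner faces of the legs it joins and aligned with the legs' outer faces on the other axis.

C is a chair. The seat is a 456×434×25 mm slab with its top at z = 451 mm, on four 32×32 mm corner legs (flush with the seat edges, standing on z = 0). A flat backrest 32 mm thick, 383 mm tall, spans the full seat width and rises from the seat top along its +y edge, rear face flush with the rear of the seat. Two armrests of 28×28 mm section run along each side from the seat's front edge to the front of the backrest, top faces 199 mm above the seat top and outer faces flush with the seat's x-edges; a 28×28 mm post under the front of each armrest stands on the seat at the front corner.

Four stools sit around the table at the −y, +y, −x, +x sides. The chair is on top of the table.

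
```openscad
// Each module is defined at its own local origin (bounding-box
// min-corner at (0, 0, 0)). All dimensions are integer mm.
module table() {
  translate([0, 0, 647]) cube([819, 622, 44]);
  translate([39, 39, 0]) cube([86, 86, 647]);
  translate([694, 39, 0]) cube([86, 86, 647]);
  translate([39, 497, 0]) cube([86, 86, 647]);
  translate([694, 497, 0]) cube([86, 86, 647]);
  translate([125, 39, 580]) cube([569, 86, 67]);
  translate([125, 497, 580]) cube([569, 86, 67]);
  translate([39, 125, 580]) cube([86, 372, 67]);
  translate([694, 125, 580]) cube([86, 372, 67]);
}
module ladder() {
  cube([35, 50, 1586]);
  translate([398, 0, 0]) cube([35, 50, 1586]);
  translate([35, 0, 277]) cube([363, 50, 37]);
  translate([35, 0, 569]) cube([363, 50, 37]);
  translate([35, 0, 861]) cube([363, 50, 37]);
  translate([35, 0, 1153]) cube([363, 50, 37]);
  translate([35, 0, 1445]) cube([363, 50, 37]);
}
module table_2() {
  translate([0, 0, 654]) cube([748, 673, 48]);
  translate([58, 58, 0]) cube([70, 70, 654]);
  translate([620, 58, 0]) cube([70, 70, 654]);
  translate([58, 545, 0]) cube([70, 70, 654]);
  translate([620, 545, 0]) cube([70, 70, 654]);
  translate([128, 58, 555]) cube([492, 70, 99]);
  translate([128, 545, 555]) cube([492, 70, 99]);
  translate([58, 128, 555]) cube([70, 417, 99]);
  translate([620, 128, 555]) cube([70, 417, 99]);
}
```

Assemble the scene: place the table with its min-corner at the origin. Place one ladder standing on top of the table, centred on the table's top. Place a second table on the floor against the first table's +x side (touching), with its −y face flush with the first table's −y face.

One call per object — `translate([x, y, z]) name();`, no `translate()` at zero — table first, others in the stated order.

table();
translate([193, 286, 691]) ladder();
translate([819, 0, 0]) table_2();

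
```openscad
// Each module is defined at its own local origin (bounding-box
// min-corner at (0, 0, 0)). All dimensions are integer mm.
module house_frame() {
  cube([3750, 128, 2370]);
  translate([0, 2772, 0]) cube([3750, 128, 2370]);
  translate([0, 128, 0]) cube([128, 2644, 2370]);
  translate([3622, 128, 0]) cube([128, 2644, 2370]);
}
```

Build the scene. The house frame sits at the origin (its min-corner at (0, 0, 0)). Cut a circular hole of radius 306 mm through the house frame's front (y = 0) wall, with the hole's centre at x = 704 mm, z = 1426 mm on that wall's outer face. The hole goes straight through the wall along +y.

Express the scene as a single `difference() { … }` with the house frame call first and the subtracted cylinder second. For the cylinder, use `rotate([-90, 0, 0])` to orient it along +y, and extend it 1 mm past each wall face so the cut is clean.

difference() {
  house_frame();
  translate([704, -1, 1426]) rotate([-90, 0, 0]) cylinder(h = 130, r = 306);
}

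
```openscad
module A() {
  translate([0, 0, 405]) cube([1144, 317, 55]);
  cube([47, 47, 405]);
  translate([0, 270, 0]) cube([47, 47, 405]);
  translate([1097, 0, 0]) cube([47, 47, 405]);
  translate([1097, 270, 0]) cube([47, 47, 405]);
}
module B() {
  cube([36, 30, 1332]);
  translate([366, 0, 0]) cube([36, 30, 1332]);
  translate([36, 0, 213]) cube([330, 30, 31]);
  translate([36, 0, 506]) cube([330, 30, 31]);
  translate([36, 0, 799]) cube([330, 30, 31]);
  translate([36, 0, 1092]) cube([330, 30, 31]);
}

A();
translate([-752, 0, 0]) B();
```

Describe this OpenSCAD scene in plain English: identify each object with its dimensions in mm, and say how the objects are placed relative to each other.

A is a bench: a 1144×317 mm seat slab, 55 mm thick, top at z = 460 mm, on four 47×47 mm square legs flush with the seat corners and standing on z = 0.

B is a wooden ladder with two side rails of 36×30 mm section and 1332 mm height, set 402 mm apart overall. Between them run 4 rectangular rungs (30 mm deep, 31 mm thick), front faces flush with the rails' −y face. The bottom of the first rung is 213 mm above the floor and each subsequent rung is 293 mm higher than the one below.

The ladder is on the floor beside the bench on its −x side.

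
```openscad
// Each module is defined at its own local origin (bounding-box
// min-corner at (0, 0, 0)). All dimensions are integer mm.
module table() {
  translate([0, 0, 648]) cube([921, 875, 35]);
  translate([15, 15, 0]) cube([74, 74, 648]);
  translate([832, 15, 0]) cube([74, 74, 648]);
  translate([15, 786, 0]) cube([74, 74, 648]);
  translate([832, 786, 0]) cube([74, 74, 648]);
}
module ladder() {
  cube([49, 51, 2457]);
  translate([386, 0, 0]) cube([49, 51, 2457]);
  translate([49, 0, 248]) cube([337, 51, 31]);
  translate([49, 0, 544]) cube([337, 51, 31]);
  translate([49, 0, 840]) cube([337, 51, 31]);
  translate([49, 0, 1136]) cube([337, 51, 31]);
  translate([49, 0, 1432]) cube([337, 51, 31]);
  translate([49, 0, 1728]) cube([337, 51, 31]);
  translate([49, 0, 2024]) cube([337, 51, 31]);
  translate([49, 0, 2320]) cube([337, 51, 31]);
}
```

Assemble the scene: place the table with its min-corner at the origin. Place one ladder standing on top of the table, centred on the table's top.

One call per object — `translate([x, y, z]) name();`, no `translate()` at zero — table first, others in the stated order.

table();
translate([243, 412, 683]) ladder();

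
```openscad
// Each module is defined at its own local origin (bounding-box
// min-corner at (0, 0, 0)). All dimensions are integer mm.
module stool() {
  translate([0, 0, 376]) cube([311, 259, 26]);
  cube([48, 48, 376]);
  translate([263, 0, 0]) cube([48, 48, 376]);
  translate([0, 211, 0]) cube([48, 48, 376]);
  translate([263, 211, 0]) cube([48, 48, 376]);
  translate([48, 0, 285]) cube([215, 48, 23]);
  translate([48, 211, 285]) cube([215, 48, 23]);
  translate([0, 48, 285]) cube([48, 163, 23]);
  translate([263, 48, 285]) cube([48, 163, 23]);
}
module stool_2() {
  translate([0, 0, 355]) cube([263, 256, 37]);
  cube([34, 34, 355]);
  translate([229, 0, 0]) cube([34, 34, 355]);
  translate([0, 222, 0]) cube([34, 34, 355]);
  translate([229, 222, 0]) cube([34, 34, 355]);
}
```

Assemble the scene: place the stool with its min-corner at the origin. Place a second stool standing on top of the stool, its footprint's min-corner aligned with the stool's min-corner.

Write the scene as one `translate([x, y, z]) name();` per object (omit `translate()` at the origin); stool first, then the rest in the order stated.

stool();
translate([0, 0, 402]) stool_2();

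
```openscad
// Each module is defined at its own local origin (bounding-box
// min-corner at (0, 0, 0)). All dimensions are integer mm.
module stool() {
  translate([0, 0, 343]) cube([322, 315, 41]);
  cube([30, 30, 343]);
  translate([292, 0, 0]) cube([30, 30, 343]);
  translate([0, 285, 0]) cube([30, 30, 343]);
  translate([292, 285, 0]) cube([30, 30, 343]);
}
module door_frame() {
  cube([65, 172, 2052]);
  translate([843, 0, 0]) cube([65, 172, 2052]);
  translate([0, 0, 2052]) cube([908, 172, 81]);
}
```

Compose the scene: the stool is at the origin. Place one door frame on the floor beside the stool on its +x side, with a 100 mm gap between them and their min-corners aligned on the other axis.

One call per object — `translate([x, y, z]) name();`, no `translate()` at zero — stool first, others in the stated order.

stool();
translate([422, 0, 0]) door_frame();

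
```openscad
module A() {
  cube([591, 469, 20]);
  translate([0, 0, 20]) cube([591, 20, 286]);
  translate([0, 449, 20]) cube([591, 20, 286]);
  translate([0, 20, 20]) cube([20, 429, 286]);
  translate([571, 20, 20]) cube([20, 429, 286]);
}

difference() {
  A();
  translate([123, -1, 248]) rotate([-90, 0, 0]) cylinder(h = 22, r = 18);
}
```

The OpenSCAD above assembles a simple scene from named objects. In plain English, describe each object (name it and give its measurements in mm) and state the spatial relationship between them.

A is an open storage box with external size 591×469×306 mm and wall thickness 20 mm (the base is also 20 mm thick). The base covers the whole footprint; the four walls stand on the base, with the y-facing walls full-width and the x-facing walls fitting between their inner faces.

The open box has a circular hole of radius 18 mm through its front wall, centred at (x = 123, z = 248).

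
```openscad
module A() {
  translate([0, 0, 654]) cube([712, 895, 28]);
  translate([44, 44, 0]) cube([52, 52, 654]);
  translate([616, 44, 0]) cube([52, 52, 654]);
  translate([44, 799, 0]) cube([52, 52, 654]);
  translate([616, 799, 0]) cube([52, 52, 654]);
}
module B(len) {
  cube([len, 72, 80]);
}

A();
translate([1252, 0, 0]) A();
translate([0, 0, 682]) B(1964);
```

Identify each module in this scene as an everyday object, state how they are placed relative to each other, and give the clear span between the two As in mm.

Second table starts at x = 1252; first ends at x = 712; clear span = 1252 − 712 = 540 mm.

A is a table. B is a beam. A beam spans the tops of two tables. The clear span between the two tables is 540 mm.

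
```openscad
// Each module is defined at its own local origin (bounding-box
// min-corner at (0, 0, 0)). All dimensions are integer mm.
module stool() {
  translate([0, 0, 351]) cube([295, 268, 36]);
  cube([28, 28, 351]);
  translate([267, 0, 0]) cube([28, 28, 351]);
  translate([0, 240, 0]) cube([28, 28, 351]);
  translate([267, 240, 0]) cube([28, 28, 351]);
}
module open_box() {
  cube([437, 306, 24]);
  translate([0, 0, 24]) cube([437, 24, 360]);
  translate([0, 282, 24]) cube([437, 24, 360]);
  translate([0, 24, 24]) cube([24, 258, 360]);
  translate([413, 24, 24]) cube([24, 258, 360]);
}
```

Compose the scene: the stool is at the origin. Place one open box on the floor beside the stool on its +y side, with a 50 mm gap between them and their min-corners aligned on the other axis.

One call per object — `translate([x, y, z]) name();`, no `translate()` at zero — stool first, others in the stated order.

stool();
translate([0, 318, 0]) open_box();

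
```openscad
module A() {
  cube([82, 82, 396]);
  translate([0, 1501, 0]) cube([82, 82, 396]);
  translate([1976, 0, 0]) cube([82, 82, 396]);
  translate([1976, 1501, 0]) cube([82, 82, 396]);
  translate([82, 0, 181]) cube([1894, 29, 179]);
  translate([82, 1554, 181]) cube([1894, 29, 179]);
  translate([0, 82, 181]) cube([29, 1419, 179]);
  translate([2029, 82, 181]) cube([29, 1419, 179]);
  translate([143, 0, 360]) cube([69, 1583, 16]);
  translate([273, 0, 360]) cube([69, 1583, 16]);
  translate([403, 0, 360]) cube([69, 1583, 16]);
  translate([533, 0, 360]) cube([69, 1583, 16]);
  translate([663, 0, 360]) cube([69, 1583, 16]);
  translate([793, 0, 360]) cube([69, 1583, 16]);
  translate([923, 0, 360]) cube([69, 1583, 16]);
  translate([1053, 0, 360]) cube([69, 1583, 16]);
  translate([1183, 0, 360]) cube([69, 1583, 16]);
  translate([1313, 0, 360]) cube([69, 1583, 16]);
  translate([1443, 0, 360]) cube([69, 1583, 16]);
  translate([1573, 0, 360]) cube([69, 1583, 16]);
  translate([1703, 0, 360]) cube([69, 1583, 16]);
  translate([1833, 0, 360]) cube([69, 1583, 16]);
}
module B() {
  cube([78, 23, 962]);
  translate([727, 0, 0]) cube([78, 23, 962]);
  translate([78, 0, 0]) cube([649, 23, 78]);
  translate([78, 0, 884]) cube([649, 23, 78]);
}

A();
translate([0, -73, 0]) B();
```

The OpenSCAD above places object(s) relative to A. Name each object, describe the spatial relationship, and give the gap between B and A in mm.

The picture frame's nearest face is 50 mm from the bed frame's −y face.

A is a bed frame. B is a picture frame. The picture frame is on the floor beside the bed frame on its −y side. The gap between the picture frame and the bed frame is 50 mm.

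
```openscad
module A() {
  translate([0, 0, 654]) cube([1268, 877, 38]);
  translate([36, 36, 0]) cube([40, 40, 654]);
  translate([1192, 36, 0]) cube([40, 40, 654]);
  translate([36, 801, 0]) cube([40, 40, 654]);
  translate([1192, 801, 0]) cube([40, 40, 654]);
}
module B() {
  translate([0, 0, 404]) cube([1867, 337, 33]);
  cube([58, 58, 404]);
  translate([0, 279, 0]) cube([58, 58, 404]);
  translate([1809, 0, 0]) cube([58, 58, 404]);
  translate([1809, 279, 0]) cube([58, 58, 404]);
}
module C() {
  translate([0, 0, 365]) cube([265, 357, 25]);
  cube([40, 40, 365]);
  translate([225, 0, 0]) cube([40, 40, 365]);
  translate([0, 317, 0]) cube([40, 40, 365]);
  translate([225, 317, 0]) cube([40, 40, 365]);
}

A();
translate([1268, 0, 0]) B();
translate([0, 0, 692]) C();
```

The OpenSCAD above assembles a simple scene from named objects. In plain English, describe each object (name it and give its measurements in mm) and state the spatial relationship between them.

A is a table: top 1268 mm (x) × 877 mm (y), 38 mm thick, upper face at z = 692 mm, on four 40×40 mm square legs, each inset 36 mm from the nearest pair of top edges, running from z = 0 to the bottom of the top.

B is a long wooden bench with a 1867 mm (x) × 337 mm (y) seat, 33 mm thick, its top surface 437 mm above the floor. Four 58 mm square legs at the seat corners, flush with the edges, run from z = 0 to the seat underside.

C is a simple wooden stool: a rectangular seat 265 mm (x) by 357 mm (y), 25 mm thick, top face at z = 390 mm, on four square legs, each 40×40 mm in cross-section. The legs rest on z = 0, each flush with a corner of the seat.

The bench is against the table's +x side, with their −y faces flush. The stool is on top of the table.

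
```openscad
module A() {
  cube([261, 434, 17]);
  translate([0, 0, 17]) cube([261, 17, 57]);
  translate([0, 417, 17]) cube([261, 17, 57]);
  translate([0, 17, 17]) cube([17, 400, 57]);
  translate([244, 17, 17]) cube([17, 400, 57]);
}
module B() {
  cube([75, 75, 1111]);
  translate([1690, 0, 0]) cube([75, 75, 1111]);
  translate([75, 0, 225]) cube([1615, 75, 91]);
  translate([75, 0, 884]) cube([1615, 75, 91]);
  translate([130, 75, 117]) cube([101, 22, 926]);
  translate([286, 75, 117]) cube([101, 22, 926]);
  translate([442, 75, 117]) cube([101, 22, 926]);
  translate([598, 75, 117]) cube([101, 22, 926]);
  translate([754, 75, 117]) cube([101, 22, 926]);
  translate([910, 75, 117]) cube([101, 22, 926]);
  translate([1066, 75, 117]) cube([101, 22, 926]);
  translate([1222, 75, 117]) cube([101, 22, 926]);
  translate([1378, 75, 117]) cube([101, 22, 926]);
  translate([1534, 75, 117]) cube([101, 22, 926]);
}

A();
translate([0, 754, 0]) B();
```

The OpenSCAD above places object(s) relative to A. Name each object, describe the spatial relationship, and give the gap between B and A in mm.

A is an open box. B is a fence section. The fence section is on the floor beside the open box on its +y side. The gap between the fence section and the open box is 320 mm.

The fence section's nearest face is 320 mm from the open box's +y face.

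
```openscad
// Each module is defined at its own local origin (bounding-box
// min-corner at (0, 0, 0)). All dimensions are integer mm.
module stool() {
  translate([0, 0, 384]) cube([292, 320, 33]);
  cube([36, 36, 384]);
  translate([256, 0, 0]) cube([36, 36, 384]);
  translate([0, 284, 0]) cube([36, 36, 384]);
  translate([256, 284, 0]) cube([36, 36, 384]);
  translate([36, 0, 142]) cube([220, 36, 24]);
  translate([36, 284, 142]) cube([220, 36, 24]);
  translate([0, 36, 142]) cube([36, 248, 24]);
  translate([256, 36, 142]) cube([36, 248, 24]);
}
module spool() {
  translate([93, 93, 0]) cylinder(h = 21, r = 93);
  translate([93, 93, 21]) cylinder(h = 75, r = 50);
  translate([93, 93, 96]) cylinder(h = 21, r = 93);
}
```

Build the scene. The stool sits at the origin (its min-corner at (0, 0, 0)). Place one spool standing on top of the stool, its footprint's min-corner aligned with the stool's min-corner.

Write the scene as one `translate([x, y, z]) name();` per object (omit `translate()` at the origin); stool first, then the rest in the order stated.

stool();
translate([0, 0, 417]) spool();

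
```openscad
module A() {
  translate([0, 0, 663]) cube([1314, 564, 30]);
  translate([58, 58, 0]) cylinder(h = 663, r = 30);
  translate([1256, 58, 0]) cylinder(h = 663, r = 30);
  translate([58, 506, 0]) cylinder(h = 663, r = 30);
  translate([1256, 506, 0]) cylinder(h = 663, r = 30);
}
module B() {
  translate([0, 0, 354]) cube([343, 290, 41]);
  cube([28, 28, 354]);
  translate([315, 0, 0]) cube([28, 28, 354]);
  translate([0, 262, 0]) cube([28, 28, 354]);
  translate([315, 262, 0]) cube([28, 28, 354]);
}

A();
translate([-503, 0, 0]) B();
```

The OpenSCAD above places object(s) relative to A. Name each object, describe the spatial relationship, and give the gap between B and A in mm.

The stool's nearest face is 160 mm from the table's −x face.

A is a table. B is a stool. The stool is on the floor beside the table on its −x side. The gap between the stool and the table is 160 mm.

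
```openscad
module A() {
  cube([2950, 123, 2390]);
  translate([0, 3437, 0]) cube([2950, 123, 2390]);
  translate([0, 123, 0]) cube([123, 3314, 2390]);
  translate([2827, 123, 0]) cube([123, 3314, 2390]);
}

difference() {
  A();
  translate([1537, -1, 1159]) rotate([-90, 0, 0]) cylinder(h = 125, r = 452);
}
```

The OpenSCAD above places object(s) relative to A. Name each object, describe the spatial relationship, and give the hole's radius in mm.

A is a house frame. The house frame has a circular hole through its front wall. The hole's radius is 452 mm.

The subtracted cylinder has r = 452 mm.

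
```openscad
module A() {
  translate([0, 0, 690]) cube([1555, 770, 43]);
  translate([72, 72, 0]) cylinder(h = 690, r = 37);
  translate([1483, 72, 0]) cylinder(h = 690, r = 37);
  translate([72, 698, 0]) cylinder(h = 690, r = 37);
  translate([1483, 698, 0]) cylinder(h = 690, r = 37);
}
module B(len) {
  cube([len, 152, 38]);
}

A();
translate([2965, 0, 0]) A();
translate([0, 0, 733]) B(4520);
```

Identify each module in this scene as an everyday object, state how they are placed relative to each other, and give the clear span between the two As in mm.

A is a table. B is a beam. A beam spans the tops of two tables. The clear span between the two tables is 1410 mm.

Second table starts at x = 2965; first ends at x = 1555; clear span = 2965 − 1555 = 1410 mm.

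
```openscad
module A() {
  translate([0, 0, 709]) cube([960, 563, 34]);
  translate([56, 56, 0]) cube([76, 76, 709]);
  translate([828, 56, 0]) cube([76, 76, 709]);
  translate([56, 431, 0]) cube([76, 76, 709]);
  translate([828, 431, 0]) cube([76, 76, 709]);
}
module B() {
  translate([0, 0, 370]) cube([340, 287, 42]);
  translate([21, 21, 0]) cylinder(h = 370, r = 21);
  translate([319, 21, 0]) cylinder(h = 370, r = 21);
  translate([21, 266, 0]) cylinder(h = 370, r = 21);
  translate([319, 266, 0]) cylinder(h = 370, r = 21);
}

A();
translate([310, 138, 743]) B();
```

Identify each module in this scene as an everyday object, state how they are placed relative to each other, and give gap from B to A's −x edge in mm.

The stool's min-x is at 310; the table's min-x is 0; gap = 310 mm.

A is a table. B is a stool. The stool is on top of the table, centred. The gap from the stool to the table's −x edge is 310 mm.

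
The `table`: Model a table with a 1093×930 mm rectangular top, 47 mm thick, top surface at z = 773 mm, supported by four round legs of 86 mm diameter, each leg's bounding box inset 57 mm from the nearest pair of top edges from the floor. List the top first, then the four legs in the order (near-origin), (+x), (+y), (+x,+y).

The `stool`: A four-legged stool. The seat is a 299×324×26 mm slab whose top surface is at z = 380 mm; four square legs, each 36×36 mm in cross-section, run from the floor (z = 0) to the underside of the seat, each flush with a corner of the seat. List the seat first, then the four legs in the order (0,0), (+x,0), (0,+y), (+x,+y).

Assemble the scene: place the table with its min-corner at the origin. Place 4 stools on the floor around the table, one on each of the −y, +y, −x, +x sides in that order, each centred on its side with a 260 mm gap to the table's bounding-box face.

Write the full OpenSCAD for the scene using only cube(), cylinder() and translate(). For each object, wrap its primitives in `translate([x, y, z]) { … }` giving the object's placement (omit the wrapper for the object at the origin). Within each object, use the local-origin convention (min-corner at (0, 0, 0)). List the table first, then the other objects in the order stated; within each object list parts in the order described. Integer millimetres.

translate([0, 0, 726]) cube([1093, 930, 47]);
translate([100, 100, 0]) cylinder(h = 726, r = 43);
translate([993, 100, 0]) cylinder(h = 726, r = 43);
translate([100, 830, 0]) cylinder(h = 726, r = 43);
translate([993, 830, 0]) cylinder(h = 726, r = 43);
translate([397, -584, 0]) {
  translate([0, 0, 354]) cube([299, 324, 26]);
  cube([36, 36, 354]);
  translate([263, 0, 0]) cube([36, 36, 354]);
  translate([0, 288, 0]) cube([36, 36, 354]);
  translate([263, 288, 0]) cube([36, 36, 354]);
}
translate([397, 1190, 0]) {
  translate([0, 0, 354]) cube([299, 324, 26]);
  cube([36, 36, 354]);
  translate([263, 0, 0]) cube([36, 36, 354]);
  translate([0, 288, 0]) cube([36, 36, 354]);
  translate([263, 288, 0]) cube([36, 36, 354]);
}
translate([-559, 303, 0]) {
  translate([0, 0, 354]) cube([299, 324, 26]);
  cube([36, 36, 354]);
  translate([263, 0, 0]) cube([36, 36, 354]);
  translate([0, 288, 0]) cube([36, 36, 354]);
  translate([263, 288, 0]) cube([36, 36, 354]);
}
translate([1353, 303, 0]) {
  translate([0, 0, 354]) cube([299, 324, 26]);
  cube([36, 36, 354]);
  translate([263, 0, 0]) cube([36, 36, 354]);
  translate([0, 288, 0]) cube([36, 36, 354]);
  translate([263, 288, 0]) cube([36, 36, 354]);
}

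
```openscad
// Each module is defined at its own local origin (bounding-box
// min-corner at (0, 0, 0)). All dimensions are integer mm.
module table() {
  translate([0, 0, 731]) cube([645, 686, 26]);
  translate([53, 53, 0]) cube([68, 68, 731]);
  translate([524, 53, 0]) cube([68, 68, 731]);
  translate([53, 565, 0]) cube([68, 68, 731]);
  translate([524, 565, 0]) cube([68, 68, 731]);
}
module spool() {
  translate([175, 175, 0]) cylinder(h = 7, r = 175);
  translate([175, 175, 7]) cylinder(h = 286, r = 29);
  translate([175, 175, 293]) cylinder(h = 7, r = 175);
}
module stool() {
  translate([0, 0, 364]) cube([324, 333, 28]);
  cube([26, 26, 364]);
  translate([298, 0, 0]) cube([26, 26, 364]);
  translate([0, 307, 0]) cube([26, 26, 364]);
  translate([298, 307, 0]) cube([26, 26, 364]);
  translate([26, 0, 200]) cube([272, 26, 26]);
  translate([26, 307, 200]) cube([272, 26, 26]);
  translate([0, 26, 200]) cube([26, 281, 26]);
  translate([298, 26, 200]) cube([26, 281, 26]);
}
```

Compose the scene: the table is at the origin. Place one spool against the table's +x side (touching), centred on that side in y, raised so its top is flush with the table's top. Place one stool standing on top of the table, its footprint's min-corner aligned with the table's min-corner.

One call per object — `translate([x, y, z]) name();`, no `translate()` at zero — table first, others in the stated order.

table();
translate([645, 168, 457]) spool();
translate([0, 0, 757]) stool();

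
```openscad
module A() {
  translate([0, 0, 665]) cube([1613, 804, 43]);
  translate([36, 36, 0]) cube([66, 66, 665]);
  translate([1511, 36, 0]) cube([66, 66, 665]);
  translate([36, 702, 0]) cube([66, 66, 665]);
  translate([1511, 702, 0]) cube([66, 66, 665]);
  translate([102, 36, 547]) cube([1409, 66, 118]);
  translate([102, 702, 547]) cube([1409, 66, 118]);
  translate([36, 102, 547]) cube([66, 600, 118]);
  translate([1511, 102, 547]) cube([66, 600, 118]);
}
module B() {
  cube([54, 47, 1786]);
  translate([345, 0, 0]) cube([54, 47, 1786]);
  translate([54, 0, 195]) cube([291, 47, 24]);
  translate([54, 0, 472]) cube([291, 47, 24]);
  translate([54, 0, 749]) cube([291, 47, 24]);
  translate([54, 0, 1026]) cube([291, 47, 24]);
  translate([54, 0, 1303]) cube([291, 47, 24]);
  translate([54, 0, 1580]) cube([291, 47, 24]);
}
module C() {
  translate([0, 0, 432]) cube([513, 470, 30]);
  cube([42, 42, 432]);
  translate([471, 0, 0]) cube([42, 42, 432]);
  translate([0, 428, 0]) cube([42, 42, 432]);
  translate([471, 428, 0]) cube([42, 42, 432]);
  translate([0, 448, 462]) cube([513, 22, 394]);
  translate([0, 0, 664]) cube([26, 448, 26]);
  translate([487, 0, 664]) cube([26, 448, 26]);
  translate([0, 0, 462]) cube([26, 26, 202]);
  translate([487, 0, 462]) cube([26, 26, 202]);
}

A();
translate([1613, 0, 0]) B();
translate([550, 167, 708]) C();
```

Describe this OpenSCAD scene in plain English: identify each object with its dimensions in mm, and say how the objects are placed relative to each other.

A is a rectangular dining table. The top is 1613×804×43 mm with its upper surface at z = 708 mm. It stands on four 66×66 mm square legs, each inset 36 mm from the nearest pair of top edges, running from the floor to the underside of the top. Four apron rails, 66 mm thick and 118 mm tall, run between adjacent legs with their top edges flush with the underside of the top and their outer faces flush with the legs' outer faces.

B is a wooden ladder with two side rails of 54×47 mm section and 1786 mm height, set 399 mm apart overall. Between them run 6 rectangular rungs (47 mm deep, 24 mm thick), front faces flush with the rails' −y face. The bottom of the first rung is 195 mm above the floor and each subsequent rung is 277 mm higher than the one below.

C is a chair. The seat is a 513×470×30 mm slab with its top at z = 462 mm, on four 42×42 mm corner legs (flush with the seat edges, standing on z = 0). A flat backrest 22 mm thick, 394 mm tall, spans the full seat width and rises from the seat top along its +y edge, rear face flush with the rear of the seat. Two armrests of 26×26 mm section run along each side from the seat's front edge to the front of the backrest, top faces 228 mm above the seat top and outer faces flush with the seat's x-edges; a 26×26 mm post under the front of each armrest stands on the seat at the front corner.

The ladder is against the table's +x side, with their −y faces flush. The chair is on top of the table, centred.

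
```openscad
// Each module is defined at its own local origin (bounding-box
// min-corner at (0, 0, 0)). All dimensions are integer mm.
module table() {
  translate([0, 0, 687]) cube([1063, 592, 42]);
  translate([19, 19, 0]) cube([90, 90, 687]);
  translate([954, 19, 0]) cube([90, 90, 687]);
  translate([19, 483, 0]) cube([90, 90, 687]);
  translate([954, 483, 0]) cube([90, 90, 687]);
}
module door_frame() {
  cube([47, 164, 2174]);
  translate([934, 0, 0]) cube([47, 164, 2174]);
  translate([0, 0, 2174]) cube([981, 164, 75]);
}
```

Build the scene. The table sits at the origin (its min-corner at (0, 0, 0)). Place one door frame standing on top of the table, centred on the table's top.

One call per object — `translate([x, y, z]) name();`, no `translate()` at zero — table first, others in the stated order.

table();
translate([41, 214, 729]) door_frame();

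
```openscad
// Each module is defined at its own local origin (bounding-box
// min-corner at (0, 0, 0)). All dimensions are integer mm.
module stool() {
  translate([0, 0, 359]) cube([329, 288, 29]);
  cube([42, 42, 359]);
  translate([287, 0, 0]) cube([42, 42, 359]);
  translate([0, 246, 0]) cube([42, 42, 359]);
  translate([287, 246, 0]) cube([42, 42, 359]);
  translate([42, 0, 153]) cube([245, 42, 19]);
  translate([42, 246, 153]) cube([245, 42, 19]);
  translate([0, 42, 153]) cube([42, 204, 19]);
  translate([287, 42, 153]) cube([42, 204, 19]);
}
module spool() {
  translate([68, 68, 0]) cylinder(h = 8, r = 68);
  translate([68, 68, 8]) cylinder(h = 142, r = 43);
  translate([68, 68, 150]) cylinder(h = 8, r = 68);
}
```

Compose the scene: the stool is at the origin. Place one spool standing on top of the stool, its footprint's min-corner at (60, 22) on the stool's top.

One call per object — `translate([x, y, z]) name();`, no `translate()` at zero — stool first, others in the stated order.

stool();
translate([60, 22, 388]) spool();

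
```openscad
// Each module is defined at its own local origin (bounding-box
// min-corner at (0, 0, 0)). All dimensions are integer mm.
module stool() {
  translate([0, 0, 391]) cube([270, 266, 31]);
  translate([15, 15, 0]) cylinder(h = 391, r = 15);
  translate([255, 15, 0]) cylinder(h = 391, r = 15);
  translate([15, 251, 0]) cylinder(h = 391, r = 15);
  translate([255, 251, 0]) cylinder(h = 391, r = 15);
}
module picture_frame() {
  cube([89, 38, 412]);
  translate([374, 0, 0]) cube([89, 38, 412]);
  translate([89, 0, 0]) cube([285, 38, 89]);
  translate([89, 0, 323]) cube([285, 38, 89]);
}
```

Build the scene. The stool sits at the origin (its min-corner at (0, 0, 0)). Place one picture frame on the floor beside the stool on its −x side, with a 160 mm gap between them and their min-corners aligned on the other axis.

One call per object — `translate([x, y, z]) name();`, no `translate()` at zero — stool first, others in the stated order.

stool();
translate([-623, 0, 0]) picture_frame();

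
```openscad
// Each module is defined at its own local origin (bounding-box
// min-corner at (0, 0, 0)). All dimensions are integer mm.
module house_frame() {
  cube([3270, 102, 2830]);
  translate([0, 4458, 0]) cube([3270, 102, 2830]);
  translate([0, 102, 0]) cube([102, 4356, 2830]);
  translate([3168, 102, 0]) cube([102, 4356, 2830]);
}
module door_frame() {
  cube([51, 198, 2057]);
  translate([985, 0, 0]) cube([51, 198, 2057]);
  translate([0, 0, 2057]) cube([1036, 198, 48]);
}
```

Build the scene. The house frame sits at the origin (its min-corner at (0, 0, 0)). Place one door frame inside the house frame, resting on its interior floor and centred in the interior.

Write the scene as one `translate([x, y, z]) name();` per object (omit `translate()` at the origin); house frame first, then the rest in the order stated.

house_frame();
translate([1117, 2181, 0]) door_frame();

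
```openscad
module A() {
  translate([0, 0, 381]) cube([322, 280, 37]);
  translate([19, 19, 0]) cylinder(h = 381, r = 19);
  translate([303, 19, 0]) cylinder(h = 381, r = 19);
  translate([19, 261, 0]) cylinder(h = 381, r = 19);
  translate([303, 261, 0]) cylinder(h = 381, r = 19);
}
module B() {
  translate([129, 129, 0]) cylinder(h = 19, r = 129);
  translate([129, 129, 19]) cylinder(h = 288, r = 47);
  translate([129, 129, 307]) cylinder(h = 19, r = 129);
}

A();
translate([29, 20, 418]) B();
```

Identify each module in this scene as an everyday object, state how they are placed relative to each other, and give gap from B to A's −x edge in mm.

The spool's min-x is at 29; the stool's min-x is 0; gap = 29 mm.

A is a stool. B is a spool. The spool is on top of the stool. The gap from the spool to the stool's −x edge is 29 mm.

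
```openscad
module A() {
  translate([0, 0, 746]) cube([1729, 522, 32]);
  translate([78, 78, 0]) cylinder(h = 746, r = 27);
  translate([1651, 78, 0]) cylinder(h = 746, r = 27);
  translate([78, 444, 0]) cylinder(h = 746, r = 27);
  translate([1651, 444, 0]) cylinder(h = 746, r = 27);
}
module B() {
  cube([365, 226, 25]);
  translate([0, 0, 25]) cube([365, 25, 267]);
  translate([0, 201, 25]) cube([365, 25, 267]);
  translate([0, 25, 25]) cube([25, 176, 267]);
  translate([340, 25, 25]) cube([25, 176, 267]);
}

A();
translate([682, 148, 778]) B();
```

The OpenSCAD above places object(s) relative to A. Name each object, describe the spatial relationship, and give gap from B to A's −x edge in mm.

A is a table. B is an open box. The open box is on top of the table, centred. The gap from the open box to the table's −x edge is 682 mm.

The open box's min-x is at 682; the table's min-x is 0; gap = 682 mm.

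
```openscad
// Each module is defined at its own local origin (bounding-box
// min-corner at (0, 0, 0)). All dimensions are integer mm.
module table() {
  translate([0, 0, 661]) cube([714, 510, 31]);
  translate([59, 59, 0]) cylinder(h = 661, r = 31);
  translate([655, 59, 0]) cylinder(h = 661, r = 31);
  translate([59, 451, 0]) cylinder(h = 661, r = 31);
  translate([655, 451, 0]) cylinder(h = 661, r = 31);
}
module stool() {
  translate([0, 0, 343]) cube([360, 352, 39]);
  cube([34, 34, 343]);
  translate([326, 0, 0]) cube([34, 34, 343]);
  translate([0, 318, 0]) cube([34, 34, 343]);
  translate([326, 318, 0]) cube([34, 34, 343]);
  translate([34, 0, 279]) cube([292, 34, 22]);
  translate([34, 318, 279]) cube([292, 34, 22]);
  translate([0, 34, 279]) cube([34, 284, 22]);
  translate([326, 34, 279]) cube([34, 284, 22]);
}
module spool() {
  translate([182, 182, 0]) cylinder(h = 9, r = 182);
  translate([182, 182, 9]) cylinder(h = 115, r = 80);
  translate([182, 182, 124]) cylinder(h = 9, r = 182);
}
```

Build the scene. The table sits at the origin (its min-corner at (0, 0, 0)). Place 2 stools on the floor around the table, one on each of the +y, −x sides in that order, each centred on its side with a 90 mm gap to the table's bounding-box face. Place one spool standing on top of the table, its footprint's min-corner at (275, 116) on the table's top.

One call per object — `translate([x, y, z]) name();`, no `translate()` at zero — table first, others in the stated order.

table();
translate([177, 600, 0]) stool();
translate([-450, 79, 0]) stool();
translate([275, 116, 692]) spool();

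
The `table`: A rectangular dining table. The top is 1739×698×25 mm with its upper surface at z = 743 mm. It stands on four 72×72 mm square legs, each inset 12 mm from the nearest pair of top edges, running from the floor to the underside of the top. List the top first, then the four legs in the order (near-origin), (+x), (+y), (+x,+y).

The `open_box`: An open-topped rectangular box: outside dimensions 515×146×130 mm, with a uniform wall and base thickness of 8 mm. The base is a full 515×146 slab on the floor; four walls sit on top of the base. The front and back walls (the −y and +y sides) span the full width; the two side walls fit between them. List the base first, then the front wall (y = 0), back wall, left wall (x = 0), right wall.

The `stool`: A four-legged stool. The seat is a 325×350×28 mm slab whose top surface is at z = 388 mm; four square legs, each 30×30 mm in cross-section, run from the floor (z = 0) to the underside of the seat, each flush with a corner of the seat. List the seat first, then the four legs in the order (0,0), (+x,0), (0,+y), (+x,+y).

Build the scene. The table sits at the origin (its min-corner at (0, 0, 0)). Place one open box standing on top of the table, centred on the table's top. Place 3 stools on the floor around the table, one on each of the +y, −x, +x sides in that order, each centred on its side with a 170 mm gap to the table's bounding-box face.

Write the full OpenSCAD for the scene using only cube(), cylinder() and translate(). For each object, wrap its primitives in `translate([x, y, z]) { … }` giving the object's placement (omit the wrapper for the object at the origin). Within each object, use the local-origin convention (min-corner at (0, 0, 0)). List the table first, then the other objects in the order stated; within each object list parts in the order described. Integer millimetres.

translate([0, 0, 718]) cube([1739, 698, 25]);
translate([12, 12, 0]) cube([72, 72, 718]);
translate([1655, 12, 0]) cube([72, 72, 718]);
translate([12, 614, 0]) cube([72, 72, 718]);
translate([1655, 614, 0]) cube([72, 72, 718]);
translate([612, 276, 743]) {
  cube([515, 146, 8]);
  translate([0, 0, 8]) cube([515, 8, 122]);
  translate([0, 138, 8]) cube([515, 8, 122]);
  translate([0, 8, 8]) cube([8, 130, 122]);
  translate([507, 8, 8]) cube([8, 130, 122]);
}
translate([707, 868, 0]) {
  translate([0, 0, 360]) cube([325, 350, 28]);
  cube([30, 30, 360]);
  translate([295, 0, 0]) cube([30, 30, 360]);
  translate([0, 320, 0]) cube([30, 30, 360]);
  translate([295, 320, 0]) cube([30, 30, 360]);
}
translate([-495, 174, 0]) {
  translate([0, 0, 360]) cube([325, 350, 28]);
  cube([30, 30, 360]);
  translate([295, 0, 0]) cube([30, 30, 360]);
  translate([0, 320, 0]) cube([30, 30, 360]);
  translate([295, 320, 0]) cube([30, 30, 360]);
}
translate([1909, 174, 0]) {
  translate([0, 0, 360]) cube([325, 350, 28]);
  cube([30, 30, 360]);
  translate([295, 0, 0]) cube([30, 30, 360]);
  translate([0, 320, 0]) cube([30, 30, 360]);
  translate([295, 320, 0]) cube([30, 30, 360]);
}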